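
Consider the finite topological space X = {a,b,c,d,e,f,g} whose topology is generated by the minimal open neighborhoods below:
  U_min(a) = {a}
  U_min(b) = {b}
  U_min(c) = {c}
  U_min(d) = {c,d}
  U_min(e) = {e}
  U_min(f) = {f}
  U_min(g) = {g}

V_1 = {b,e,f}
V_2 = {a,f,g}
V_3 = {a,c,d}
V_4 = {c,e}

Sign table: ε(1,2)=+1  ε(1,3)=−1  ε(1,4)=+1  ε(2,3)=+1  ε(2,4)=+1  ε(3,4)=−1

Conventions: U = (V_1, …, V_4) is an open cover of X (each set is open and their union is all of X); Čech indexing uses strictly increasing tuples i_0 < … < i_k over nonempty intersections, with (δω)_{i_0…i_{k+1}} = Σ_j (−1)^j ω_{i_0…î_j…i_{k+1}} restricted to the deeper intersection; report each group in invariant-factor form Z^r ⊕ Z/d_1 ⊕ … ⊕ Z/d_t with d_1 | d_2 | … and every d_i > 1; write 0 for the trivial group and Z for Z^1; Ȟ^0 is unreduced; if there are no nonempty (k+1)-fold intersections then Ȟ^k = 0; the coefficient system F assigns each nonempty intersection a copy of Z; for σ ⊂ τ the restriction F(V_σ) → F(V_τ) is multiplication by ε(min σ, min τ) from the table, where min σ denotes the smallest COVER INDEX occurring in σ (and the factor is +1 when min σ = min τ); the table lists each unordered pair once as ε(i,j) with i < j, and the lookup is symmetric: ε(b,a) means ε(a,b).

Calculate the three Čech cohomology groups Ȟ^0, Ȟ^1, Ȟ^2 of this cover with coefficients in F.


Ȟ^0 = 0, Ȟ^1 = Z/2, Ȟ^2 = 0

nerve of the cover:
  V12={f} V14={e} V23={a} V34={c}
C dims 4,4; δ0: rk 4, SNF 1^3·2
Ȟ^0 = (4 − 4) − 0 = 0, so Ȟ^0 ≅ 0
Ȟ^1 = (4 − 0) − 4 = 0 plus torsion [2], so Ȟ^1 ≅ Z/2
Ȟ^2 = (0 − 0) − 0 = 0, so Ȟ^2 ≅ 0


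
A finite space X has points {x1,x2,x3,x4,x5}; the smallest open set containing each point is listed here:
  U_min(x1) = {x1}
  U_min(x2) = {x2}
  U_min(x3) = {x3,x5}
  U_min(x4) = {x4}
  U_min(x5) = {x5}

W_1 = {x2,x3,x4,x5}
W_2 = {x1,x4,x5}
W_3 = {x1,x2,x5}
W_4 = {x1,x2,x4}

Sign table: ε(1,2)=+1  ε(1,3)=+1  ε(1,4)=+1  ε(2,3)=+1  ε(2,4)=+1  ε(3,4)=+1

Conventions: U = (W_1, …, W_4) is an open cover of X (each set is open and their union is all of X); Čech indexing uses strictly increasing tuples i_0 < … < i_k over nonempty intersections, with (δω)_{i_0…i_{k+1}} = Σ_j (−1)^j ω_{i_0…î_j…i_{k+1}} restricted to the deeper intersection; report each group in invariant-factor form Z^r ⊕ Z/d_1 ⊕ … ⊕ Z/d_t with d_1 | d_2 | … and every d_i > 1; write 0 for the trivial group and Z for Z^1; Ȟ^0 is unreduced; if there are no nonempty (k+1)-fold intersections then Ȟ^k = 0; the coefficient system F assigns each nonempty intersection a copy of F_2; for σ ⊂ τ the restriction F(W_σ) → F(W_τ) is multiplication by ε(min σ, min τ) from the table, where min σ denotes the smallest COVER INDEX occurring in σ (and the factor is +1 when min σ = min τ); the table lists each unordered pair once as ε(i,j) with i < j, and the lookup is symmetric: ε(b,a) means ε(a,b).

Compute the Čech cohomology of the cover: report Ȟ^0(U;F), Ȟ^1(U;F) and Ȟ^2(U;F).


Ȟ^0(U;F) ≅ Z/2, Ȟ^1(U;F) ≅ 0, Ȟ^2(U;F) ≅ Z/2

nerve simplices:
  W12={x4,x5} W13={x2,x5} W14={x2,x4} W23={x1,x5} W24={x1,x4} W34={x1,x2}
  W123={x5} W124={x4} W134={x2} W234={x1}
C dims 4,6,4; δ0: rk_F2 3; δ1: rk_F2 3
degree 0: 4−3−0 = 1 → Ȟ^0 ≅ Z/2
degree 1: 6−3−3 = 0 → Ȟ^1 ≅ 0
degree 2: 4−0−3 = 1 → Ȟ^2 ≅ Z/2


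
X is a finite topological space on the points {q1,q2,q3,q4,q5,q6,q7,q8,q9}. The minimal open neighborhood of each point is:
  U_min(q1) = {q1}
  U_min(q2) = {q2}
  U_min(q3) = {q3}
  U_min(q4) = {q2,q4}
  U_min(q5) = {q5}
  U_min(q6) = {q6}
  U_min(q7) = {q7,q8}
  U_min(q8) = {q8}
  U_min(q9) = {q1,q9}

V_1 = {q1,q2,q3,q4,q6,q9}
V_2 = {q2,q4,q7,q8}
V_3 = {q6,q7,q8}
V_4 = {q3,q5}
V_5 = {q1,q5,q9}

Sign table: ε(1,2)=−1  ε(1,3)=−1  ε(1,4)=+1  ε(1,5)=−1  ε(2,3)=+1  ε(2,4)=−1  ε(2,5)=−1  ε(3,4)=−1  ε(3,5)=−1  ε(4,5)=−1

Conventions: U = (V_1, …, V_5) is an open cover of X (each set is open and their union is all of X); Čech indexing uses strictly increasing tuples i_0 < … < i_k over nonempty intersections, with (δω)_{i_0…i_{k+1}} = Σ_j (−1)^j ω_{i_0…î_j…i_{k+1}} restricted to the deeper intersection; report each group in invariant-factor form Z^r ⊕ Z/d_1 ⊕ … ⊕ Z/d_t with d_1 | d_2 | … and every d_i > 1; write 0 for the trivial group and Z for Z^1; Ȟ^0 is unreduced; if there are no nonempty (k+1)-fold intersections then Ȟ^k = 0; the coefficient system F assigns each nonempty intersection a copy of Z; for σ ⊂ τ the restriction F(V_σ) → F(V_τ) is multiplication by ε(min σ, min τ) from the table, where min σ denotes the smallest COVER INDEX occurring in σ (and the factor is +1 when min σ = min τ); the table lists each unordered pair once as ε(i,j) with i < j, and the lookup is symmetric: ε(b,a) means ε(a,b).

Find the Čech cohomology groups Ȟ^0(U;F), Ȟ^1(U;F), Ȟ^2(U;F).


intersection data:
  V12={q2,q4} V13={q6} V14={q3} V15={q1,q9} V23={q7,q8} V45={q5}
C dims 5,6; δ0: rk 4, SNF 1^4
Ȟ^0 = (5 − 4) − 0 = 1, so Ȟ^0 ≅ Z
Ȟ^1 = (6 − 0) − 4 = 2, so Ȟ^1 ≅ Z^2
Ȟ^2 = (0 − 0) − 0 = 0, so Ȟ^2 ≅ 0

Ȟ^0 = Z,  Ȟ^1 = Z^2,  Ȟ^2 = 0


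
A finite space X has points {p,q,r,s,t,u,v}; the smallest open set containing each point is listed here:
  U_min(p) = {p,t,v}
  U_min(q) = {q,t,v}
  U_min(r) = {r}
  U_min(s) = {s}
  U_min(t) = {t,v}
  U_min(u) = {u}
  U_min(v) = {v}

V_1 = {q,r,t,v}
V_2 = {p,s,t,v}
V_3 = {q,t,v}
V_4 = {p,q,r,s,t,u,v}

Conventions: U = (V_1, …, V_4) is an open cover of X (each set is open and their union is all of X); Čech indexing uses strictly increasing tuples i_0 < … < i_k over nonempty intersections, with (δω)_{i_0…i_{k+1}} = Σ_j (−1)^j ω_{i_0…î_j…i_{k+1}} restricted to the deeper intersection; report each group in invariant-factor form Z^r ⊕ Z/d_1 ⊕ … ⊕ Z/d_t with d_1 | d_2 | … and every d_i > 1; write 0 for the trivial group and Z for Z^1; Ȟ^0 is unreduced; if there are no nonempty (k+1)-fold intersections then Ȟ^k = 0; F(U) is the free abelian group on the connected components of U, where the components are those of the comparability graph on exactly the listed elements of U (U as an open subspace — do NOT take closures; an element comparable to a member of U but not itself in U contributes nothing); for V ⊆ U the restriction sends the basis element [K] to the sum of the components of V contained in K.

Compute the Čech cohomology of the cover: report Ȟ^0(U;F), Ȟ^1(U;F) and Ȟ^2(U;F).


nonempty intersections:
  V12={t,v} V13={q,t,v} V14={q,r,t,v} V23={t,v} V24={p,s,t,v} V34={q,t,v}
  V123={t,v} V124={t,v} V134={q,t,v} V234={t,v}
  V1234={t,v}
components per intersection:
  V1: {q,t,v} {r}
  V2: {p,t,v} {s}
  V3: {q,t,v}
  V4: {p,q,t,v} {r} {s} {u}
  V12: {t,v}
  V13: {q,t,v}
  V14: {q,t,v} {r}
  V23: {t,v}
  V24: {p,t,v} {s}
  V34: {q,t,v}
  V123: {t,v}
  V124: {t,v}
  V134: {q,t,v}
  V234: {t,v}
  V1234: {t,v}
C dims 9,8,4,1; δ0: rk 5, SNF 1^5; δ1: rk 3, SNF 1^3; δ2: rk 1, SNF 1^1
Ȟ^0: (9−5)−0=4 ⇒ Z^4
Ȟ^1: (8−3)−5=0 ⇒ 0
Ȟ^2: (4−1)−3=0 ⇒ 0

Ȟ^0 = Z^4, Ȟ^1 = 0 and Ȟ^2 = 0


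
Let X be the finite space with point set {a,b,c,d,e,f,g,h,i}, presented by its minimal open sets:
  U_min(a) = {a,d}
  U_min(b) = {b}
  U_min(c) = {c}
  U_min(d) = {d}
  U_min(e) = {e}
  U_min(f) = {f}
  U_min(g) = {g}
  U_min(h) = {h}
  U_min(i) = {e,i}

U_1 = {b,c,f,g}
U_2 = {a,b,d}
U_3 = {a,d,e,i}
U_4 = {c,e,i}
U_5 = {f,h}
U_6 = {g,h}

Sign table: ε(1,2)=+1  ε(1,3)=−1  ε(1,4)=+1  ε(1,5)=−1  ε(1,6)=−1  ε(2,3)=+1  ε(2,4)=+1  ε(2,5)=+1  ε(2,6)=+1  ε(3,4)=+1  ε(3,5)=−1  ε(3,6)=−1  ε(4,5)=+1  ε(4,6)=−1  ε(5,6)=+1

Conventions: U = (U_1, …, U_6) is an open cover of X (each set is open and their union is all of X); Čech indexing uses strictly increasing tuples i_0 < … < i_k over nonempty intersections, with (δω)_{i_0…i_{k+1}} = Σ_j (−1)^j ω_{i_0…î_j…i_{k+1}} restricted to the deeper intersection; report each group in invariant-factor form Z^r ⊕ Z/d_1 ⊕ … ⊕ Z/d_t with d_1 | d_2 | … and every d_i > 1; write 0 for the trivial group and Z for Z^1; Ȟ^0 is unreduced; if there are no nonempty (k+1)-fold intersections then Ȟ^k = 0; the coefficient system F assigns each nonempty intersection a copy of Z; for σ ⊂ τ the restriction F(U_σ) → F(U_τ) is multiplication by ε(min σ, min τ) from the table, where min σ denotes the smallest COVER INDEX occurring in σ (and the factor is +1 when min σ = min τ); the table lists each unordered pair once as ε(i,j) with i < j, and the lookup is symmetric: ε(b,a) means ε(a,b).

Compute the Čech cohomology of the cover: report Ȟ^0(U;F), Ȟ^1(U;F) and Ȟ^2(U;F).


Ȟ^0 ≅ Z; Ȟ^1 ≅ Z^2; Ȟ^2 ≅ 0

nerve simplices:
  U12={b} U14={c} U15={f} U16={g} U23={a,d} U34={e,i} U56={h}
C dims 6,7; δ0: rk 5, SNF 1^5
degree 0: 6−5−0 = 1 → Ȟ^0 ≅ Z
degree 1: 7−0−5 = 2 → Ȟ^1 ≅ Z^2
degree 2: 0−0−0 = 0 → Ȟ^2 ≅ 0


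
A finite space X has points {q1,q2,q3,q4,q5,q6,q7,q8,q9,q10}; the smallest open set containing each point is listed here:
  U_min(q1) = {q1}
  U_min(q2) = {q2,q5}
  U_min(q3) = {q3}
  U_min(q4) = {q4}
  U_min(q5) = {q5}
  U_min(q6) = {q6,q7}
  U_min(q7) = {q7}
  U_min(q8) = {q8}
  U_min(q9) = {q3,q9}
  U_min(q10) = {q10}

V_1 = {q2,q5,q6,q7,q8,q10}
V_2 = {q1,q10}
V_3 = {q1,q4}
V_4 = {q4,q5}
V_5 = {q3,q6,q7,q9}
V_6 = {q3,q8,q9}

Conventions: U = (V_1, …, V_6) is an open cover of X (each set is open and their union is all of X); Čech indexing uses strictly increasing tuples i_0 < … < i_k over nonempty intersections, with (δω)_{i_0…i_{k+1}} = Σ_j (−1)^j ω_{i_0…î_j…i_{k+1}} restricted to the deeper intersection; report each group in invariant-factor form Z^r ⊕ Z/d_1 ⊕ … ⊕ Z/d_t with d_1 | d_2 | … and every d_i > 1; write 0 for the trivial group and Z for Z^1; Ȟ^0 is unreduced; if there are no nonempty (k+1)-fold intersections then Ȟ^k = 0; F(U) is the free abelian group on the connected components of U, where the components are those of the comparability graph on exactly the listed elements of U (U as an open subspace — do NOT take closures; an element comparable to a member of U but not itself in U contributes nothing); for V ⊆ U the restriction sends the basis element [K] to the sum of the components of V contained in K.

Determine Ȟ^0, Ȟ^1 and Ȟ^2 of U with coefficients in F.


Ȟ^0 = Z^7; Ȟ^1 = 0; Ȟ^2 = 0

intersection data:
  V12={q10} V14={q5} V15={q6,q7} V16={q8} V23={q1} V34={q4} V56={q3,q9}
components per intersection:
  V1: {q2,q5} {q6,q7} {q8} {q10}
  V2: {q1} {q10}
  V3: {q1} {q4}
  V4: {q4} {q5}
  V5: {q3,q9} {q6,q7}
  V6: {q3,q9} {q8}
  V12: {q10}
  V14: {q5}
  V15: {q6,q7}
  V16: {q8}
  V23: {q1}
  V34: {q4}
  V56: {q3,q9}
C dims 14,7; δ0: rk 7, SNF 1^7
Ȟ^0 = (14 − 7) − 0 = 7, so Ȟ^0 ≅ Z^7
Ȟ^1 = (7 − 0) − 7 = 0, so Ȟ^1 ≅ 0
Ȟ^2 = (0 − 0) − 0 = 0, so Ȟ^2 ≅ 0


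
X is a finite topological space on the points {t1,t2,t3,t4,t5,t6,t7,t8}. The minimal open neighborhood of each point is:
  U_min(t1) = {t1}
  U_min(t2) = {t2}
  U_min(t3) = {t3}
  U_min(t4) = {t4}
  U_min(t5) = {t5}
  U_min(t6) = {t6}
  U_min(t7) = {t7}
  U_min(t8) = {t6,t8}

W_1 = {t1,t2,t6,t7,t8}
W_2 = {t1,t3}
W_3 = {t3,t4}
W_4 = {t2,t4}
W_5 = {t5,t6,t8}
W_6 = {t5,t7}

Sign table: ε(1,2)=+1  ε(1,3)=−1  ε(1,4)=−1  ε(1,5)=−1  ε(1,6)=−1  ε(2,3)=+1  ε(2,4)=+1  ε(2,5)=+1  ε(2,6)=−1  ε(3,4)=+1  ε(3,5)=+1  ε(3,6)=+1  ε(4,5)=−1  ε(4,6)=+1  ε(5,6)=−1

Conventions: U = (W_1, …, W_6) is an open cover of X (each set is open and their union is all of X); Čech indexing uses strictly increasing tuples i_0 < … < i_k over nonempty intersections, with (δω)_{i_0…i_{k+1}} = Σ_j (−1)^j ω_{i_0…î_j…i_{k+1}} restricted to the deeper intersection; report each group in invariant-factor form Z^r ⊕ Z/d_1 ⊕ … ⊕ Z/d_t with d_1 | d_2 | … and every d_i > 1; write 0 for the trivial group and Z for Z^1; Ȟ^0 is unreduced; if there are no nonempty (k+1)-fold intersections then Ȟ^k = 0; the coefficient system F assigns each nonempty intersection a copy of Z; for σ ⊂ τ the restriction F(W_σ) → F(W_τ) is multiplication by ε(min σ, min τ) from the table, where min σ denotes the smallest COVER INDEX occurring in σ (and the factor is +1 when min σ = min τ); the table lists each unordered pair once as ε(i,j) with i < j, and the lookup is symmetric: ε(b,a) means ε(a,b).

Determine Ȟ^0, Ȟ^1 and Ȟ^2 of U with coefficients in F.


cover nerve:
  W12={t1} W14={t2} W15={t6,t8} W16={t7} W23={t3} W34={t4} W56={t5}
C dims 6,7; δ0: rk 6, SNF 1^5·2
Ȟ^0: (6−6)−0=0 ⇒ 0
Ȟ^1: (7−0)−6=1 plus torsion [2] ⇒ Z ⊕ Z/2
Ȟ^2: (0−0)−0=0 ⇒ 0

Ȟ^0 ≅ 0,  Ȟ^1 ≅ Z ⊕ Z/2,  Ȟ^2 ≅ 0


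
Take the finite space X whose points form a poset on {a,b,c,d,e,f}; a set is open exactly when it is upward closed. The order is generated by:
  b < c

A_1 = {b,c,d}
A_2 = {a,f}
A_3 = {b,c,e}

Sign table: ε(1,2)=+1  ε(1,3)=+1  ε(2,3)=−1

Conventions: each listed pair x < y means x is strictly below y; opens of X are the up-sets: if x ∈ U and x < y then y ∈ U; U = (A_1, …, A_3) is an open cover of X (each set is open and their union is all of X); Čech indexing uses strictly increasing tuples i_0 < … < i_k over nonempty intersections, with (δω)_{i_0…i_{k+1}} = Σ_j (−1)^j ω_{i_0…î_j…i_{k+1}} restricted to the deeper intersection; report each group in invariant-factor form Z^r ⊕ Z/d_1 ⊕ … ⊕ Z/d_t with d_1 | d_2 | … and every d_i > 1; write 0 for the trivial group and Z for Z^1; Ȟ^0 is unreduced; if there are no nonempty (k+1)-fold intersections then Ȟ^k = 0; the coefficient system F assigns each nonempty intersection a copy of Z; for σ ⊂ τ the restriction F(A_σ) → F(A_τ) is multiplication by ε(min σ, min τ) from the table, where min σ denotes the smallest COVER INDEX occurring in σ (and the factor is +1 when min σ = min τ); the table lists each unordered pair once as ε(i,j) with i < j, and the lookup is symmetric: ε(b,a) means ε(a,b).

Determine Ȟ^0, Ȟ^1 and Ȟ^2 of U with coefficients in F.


nonempty intersections:
  A13={b,c}
C dims 3,1; δ0: rk 1, SNF 1^1
Ȟ^0: (3−1)−0=2 ⇒ Z^2
Ȟ^1: (1−0)−1=0 ⇒ 0
Ȟ^2: (0−0)−0=0 ⇒ 0

Ȟ^0 = Z^2, Ȟ^1 = 0, Ȟ^2 = 0


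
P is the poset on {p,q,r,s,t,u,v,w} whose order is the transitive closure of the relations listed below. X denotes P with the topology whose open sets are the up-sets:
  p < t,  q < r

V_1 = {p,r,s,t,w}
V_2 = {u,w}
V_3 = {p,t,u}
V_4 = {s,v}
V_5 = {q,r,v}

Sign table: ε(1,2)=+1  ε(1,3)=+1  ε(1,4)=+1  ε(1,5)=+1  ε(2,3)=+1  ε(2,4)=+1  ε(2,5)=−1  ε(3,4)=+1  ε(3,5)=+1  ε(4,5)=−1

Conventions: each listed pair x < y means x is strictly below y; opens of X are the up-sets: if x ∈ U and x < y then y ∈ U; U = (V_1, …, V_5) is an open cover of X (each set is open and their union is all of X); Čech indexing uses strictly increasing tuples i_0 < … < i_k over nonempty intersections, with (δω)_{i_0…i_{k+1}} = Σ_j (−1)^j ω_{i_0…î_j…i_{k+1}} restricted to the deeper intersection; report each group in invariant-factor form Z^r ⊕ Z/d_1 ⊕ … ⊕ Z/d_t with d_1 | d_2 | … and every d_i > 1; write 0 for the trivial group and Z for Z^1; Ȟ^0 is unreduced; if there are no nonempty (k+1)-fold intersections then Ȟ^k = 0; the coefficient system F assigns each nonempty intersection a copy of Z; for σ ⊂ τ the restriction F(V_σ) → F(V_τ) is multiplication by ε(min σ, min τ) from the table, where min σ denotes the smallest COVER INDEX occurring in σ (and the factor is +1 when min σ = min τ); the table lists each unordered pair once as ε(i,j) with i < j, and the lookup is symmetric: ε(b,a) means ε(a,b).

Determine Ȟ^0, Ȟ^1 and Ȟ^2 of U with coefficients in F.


nonempty overlaps:
  V12={w} V13={p,t} V14={s} V15={r} V23={u} V45={v}
C dims 5,6; δ0: rk 5, SNF 1^4·2
degree 0: 5−5−0 = 0 → Ȟ^0 ≅ 0
degree 1: 6−0−5 = 1 plus torsion [2] → Ȟ^1 ≅ Z ⊕ Z/2
degree 2: 0−0−0 = 0 → Ȟ^2 ≅ 0

Ȟ^0 = 0, Ȟ^1 = Z ⊕ Z/2, Ȟ^2 = 0


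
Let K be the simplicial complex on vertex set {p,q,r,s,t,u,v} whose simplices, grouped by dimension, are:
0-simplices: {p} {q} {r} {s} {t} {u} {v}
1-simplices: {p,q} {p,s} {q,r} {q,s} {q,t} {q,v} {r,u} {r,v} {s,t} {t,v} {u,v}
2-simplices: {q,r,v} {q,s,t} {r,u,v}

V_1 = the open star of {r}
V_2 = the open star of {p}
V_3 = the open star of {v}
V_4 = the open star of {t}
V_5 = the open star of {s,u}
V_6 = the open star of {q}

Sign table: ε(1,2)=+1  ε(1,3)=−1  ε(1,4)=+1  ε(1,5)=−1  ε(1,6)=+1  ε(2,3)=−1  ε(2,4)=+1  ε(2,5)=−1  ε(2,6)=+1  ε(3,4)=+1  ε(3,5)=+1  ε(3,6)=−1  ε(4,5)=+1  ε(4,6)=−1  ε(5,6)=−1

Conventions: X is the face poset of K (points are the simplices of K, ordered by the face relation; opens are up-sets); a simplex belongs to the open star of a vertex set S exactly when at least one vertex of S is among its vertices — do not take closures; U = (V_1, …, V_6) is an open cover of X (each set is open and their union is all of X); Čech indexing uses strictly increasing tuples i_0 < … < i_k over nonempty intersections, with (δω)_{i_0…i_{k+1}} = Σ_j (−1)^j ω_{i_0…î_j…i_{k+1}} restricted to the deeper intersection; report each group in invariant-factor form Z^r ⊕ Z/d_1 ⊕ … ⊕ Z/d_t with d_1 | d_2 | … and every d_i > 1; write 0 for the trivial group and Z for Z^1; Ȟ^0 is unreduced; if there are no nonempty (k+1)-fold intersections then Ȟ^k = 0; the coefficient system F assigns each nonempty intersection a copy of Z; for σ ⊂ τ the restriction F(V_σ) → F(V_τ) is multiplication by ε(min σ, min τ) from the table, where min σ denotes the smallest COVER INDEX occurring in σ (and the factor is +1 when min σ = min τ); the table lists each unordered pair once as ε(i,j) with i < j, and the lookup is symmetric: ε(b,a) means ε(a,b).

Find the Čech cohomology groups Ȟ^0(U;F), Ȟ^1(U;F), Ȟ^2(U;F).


intersection data:
  V1={{r},{q,r},{r,u},{r,v},{q,r,v},{r,u,v}} V2={{p},{p,q},{p,s}} V3={{v},{q,v},{r,v},{t,v},{u,v},{q,r,v},{r,u,v}} V4={{t},{q,t},{s,t},{t,v},{q,s,t}} V5={{s},{u},{p,s},{q,s},{r,u},{s,t},{u,v},{q,s,t},{r,u,v}} V6={{q},{p,q},{q,r},{q,s},{q,t},{q,v},{q,r,v},{q,s,t}}
  V13={{r,v},{q,r,v},{r,u,v}} V15={{r,u},{r,u,v}} V16={{q,r},{q,r,v}} V25={{p,s}} V26={{p,q}} V34={{t,v}} V35={{u,v},{r,u,v}} V36={{q,v},{q,r,v}} V45={{s,t},{q,s,t}} V46={{q,t},{q,s,t}} V56={{q,s},{q,s,t}}
  V135={{r,u,v}} V136={{q,r,v}} V456={{q,s,t}}
C dims 6,11,3; δ0: rk 5, SNF 1^5; δ1: rk 3, SNF 1^3
Ȟ^0 = (6 − 5) − 0 = 1, so Ȟ^0 ≅ Z
Ȟ^1 = (11 − 3) − 5 = 3, so Ȟ^1 ≅ Z^3
Ȟ^2 = (3 − 0) − 3 = 0, so Ȟ^2 ≅ 0

Ȟ^0 ≅ Z, Ȟ^1 ≅ Z^3 and Ȟ^2 ≅ 0


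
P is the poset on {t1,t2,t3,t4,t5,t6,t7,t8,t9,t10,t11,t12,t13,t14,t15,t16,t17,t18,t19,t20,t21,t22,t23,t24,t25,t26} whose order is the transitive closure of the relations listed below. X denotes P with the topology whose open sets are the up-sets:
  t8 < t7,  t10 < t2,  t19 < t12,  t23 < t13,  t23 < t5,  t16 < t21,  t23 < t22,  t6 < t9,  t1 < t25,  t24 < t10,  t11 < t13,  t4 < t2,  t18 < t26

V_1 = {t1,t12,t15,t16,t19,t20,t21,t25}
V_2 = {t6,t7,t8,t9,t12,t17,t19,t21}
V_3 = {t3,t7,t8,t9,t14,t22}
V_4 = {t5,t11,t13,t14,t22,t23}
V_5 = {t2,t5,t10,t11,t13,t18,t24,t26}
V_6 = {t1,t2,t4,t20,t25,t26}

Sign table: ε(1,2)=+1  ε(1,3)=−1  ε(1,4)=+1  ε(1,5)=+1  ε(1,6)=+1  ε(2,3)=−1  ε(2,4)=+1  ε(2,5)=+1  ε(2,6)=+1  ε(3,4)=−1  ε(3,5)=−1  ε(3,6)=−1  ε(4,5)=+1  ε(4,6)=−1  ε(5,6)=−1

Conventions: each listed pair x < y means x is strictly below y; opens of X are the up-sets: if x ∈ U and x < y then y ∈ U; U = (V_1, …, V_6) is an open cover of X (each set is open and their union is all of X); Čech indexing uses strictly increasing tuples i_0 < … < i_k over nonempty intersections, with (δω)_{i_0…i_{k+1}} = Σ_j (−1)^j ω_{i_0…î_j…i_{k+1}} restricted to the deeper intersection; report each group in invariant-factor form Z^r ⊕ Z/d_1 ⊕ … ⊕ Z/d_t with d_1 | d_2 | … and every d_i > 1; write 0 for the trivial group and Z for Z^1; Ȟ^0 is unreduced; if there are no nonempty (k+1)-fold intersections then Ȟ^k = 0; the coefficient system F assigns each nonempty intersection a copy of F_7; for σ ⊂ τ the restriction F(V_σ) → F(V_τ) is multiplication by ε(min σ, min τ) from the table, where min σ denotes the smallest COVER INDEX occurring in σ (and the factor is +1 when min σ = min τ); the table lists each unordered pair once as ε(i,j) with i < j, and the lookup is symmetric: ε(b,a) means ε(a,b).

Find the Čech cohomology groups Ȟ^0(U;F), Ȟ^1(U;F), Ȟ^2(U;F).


Ȟ^0 ≅ 0, Ȟ^1 ≅ 0, Ȟ^2 ≅ 0

cover nerve:
  V12={t12,t19,t21} V16={t1,t20,t25} V23={t7,t8,t9} V34={t14,t22} V45={t5,t11,t13} V56={t2,t26}
C dims 6,6; δ0: rk_F7 6
Ȟ^0: (6−6)−0=0 ⇒ 0
Ȟ^1: (6−0)−6=0 ⇒ 0
Ȟ^2: (0−0)−0=0 ⇒ 0


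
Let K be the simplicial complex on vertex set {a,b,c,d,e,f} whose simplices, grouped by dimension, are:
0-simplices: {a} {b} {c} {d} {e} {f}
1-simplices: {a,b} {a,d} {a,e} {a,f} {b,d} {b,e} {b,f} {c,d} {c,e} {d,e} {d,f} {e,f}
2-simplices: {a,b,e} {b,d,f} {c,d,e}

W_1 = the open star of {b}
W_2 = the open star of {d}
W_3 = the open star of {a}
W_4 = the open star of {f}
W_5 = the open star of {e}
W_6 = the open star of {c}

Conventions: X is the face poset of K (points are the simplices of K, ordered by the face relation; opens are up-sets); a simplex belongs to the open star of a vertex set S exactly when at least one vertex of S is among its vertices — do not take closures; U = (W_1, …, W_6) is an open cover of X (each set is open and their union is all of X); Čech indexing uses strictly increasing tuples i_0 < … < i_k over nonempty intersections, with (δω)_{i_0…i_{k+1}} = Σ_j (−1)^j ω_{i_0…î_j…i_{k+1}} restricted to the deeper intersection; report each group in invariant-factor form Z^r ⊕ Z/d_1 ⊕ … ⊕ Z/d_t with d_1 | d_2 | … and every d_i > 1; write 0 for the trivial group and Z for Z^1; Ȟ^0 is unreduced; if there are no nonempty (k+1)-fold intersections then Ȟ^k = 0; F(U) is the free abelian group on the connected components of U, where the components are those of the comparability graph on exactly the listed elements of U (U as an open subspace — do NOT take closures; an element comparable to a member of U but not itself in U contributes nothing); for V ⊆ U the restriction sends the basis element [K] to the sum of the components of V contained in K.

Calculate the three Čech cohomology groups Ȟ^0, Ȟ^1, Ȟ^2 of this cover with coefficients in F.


Ȟ^0 ≅ Z, Ȟ^1 ≅ Z^4 and Ȟ^2 ≅ 0

nonempty overlaps:
  W1={{b},{a,b},{b,d},{b,e},{b,f},{a,b,e},{b,d,f}} W2={{d},{a,d},{b,d},{c,d},{d,e},{d,f},{b,d,f},{c,d,e}} W3={{a},{a,b},{a,d},{a,e},{a,f},{a,b,e}} W4={{f},{a,f},{b,f},{d,f},{e,f},{b,d,f}} W5={{e},{a,e},{b,e},{c,e},{d,e},{e,f},{a,b,e},{c,d,e}} W6={{c},{c,d},{c,e},{c,d,e}}
  W12={{b,d},{b,d,f}} W13={{a,b},{a,b,e}} W14={{b,f},{b,d,f}} W15={{b,e},{a,b,e}} W23={{a,d}} W24={{d,f},{b,d,f}} W25={{d,e},{c,d,e}} W26={{c,d},{c,d,e}} W34={{a,f}} W35={{a,e},{a,b,e}} W45={{e,f}} W56={{c,e},{c,d,e}}
  W124={{b,d,f}} W135={{a,b,e}} W256={{c,d,e}}
components per intersection:
  W1: {{b},{a,b},{b,d},{b,e},{b,f},{a,b,e},{b,d,f}}
  W2: {{d},{a,d},{b,d},{c,d},{d,e},{d,f},{b,d,f},{c,d,e}}
  W3: {{a},{a,b},{a,d},{a,e},{a,f},{a,b,e}}
  W4: {{f},{a,f},{b,f},{d,f},{e,f},{b,d,f}}
  W5: {{e},{a,e},{b,e},{c,e},{d,e},{e,f},{a,b,e},{c,d,e}}
  W6: {{c},{c,d},{c,e},{c,d,e}}
  W12: {{b,d},{b,d,f}}
  W13: {{a,b},{a,b,e}}
  W14: {{b,f},{b,d,f}}
  W15: {{b,e},{a,b,e}}
  W23: {{a,d}}
  W24: {{d,f},{b,d,f}}
  W25: {{d,e},{c,d,e}}
  W26: {{c,d},{c,d,e}}
  W34: {{a,f}}
  W35: {{a,e},{a,b,e}}
  W45: {{e,f}}
  W56: {{c,e},{c,d,e}}
  W124: {{b,d,f}}
  W135: {{a,b,e}}
  W256: {{c,d,e}}
C dims 6,12,3; δ0: rk 5, SNF 1^5; δ1: rk 3, SNF 1^3
degree 0: 6−5−0 = 1 → Ȟ^0 ≅ Z
degree 1: 12−3−5 = 4 → Ȟ^1 ≅ Z^4
degree 2: 3−0−3 = 0 → Ȟ^2 ≅ 0


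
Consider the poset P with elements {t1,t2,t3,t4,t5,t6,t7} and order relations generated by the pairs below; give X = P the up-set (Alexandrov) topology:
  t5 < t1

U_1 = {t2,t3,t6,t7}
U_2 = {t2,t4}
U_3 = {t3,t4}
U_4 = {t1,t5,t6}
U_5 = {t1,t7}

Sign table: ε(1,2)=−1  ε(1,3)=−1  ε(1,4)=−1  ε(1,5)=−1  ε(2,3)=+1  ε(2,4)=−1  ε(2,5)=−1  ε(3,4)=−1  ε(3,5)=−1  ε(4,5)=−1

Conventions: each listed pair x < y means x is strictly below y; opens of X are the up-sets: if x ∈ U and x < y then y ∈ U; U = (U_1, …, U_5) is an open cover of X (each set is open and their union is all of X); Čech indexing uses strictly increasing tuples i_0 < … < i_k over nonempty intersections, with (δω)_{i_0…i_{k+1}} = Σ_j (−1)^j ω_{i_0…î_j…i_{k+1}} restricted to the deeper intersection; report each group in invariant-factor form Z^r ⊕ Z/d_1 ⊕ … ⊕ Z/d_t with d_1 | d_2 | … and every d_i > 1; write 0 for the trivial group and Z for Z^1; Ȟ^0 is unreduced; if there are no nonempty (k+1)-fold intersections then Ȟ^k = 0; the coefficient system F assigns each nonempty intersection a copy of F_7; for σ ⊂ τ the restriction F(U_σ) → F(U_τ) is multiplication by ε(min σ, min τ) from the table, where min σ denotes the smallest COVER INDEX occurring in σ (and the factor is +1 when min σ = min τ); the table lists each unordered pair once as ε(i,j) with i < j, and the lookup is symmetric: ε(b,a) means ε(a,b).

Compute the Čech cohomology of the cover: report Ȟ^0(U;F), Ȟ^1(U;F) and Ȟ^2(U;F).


nerve of the cover:
  U12={t2} U13={t3} U14={t6} U15={t7} U23={t4} U45={t1}
C dims 5,6; δ0: rk_F7 5
Ȟ^0 = (5 − 5) − 0 = 0, so Ȟ^0 ≅ 0
Ȟ^1 = (6 − 0) − 5 = 1, so Ȟ^1 ≅ Z/7
Ȟ^2 = (0 − 0) − 0 = 0, so Ȟ^2 ≅ 0

Ȟ^0 = 0; Ȟ^1 = Z/7; Ȟ^2 = 0


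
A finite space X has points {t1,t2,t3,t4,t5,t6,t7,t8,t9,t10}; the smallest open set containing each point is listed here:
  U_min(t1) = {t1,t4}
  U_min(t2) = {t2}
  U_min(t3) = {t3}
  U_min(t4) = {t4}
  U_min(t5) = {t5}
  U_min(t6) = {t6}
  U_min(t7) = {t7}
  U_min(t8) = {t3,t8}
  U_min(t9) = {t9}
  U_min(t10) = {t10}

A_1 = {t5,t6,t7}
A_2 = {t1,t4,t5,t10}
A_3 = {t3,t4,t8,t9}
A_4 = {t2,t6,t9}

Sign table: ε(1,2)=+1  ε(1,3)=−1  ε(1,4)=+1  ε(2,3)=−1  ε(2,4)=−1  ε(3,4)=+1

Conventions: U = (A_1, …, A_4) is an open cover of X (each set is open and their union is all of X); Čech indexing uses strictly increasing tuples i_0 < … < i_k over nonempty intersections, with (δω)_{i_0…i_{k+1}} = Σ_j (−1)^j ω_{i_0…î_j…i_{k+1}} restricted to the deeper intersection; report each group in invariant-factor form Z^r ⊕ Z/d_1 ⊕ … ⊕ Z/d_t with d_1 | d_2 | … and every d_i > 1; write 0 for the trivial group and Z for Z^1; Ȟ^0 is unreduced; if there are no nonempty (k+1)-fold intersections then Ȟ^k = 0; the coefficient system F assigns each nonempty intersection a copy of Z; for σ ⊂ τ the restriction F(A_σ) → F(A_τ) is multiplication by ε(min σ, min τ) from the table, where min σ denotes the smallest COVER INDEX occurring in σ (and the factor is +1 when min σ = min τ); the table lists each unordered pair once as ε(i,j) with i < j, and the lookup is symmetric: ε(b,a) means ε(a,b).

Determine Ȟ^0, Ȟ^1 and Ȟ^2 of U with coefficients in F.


intersection data:
  A12={t5} A14={t6} A23={t4} A34={t9}
C dims 4,4; δ0: rk 4, SNF 1^3·2
Ȟ^0 = (4 − 4) − 0 = 0, so Ȟ^0 ≅ 0
Ȟ^1 = (4 − 0) − 4 = 0 plus torsion [2], so Ȟ^1 ≅ Z/2
Ȟ^2 = (0 − 0) − 0 = 0, so Ȟ^2 ≅ 0

Ȟ^0(U;F) ≅ 0, Ȟ^1(U;F) ≅ Z/2 and Ȟ^2(U;F) ≅ 0


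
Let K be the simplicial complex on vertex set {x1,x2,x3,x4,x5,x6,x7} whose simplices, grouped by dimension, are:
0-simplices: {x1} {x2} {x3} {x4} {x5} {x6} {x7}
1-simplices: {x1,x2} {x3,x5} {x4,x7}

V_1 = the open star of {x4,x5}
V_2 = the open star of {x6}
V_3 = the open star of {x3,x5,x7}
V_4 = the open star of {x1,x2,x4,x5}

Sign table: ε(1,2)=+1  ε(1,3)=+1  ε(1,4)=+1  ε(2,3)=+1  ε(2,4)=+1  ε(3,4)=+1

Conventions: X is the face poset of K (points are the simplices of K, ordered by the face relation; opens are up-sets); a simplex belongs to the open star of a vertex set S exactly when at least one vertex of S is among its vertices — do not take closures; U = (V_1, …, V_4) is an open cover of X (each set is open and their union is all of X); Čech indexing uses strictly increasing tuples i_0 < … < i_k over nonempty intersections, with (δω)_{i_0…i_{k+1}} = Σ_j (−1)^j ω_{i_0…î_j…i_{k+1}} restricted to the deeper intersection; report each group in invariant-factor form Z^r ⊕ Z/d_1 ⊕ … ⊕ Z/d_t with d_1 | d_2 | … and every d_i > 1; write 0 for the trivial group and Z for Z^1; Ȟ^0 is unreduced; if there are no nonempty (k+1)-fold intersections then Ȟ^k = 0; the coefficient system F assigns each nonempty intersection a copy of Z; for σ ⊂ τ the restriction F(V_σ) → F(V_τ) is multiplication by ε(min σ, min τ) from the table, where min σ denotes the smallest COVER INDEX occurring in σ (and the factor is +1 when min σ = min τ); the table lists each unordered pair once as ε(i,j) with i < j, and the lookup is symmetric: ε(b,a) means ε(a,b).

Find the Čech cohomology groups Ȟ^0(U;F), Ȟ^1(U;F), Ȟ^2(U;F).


intersection data:
  V1={{x4},{x5},{x3,x5},{x4,x7}} V2={{x6}} V3={{x3},{x5},{x7},{x3,x5},{x4,x7}} V4={{x1},{x2},{x4},{x5},{x1,x2},{x3,x5},{x4,x7}}
  V13={{x5},{x3,x5},{x4,x7}} V14={{x4},{x5},{x3,x5},{x4,x7}} V34={{x5},{x3,x5},{x4,x7}}
  V134={{x5},{x3,x5},{x4,x7}}
C dims 4,3,1; δ0: rk 2, SNF 1^2; δ1: rk 1, SNF 1^1
Ȟ^0 = (4 − 2) − 0 = 2, so Ȟ^0 ≅ Z^2
Ȟ^1 = (3 − 1) − 2 = 0, so Ȟ^1 ≅ 0
Ȟ^2 = (1 − 0) − 1 = 0, so Ȟ^2 ≅ 0

Ȟ^0 ≅ Z^2; Ȟ^1 ≅ 0; Ȟ^2 ≅ 0


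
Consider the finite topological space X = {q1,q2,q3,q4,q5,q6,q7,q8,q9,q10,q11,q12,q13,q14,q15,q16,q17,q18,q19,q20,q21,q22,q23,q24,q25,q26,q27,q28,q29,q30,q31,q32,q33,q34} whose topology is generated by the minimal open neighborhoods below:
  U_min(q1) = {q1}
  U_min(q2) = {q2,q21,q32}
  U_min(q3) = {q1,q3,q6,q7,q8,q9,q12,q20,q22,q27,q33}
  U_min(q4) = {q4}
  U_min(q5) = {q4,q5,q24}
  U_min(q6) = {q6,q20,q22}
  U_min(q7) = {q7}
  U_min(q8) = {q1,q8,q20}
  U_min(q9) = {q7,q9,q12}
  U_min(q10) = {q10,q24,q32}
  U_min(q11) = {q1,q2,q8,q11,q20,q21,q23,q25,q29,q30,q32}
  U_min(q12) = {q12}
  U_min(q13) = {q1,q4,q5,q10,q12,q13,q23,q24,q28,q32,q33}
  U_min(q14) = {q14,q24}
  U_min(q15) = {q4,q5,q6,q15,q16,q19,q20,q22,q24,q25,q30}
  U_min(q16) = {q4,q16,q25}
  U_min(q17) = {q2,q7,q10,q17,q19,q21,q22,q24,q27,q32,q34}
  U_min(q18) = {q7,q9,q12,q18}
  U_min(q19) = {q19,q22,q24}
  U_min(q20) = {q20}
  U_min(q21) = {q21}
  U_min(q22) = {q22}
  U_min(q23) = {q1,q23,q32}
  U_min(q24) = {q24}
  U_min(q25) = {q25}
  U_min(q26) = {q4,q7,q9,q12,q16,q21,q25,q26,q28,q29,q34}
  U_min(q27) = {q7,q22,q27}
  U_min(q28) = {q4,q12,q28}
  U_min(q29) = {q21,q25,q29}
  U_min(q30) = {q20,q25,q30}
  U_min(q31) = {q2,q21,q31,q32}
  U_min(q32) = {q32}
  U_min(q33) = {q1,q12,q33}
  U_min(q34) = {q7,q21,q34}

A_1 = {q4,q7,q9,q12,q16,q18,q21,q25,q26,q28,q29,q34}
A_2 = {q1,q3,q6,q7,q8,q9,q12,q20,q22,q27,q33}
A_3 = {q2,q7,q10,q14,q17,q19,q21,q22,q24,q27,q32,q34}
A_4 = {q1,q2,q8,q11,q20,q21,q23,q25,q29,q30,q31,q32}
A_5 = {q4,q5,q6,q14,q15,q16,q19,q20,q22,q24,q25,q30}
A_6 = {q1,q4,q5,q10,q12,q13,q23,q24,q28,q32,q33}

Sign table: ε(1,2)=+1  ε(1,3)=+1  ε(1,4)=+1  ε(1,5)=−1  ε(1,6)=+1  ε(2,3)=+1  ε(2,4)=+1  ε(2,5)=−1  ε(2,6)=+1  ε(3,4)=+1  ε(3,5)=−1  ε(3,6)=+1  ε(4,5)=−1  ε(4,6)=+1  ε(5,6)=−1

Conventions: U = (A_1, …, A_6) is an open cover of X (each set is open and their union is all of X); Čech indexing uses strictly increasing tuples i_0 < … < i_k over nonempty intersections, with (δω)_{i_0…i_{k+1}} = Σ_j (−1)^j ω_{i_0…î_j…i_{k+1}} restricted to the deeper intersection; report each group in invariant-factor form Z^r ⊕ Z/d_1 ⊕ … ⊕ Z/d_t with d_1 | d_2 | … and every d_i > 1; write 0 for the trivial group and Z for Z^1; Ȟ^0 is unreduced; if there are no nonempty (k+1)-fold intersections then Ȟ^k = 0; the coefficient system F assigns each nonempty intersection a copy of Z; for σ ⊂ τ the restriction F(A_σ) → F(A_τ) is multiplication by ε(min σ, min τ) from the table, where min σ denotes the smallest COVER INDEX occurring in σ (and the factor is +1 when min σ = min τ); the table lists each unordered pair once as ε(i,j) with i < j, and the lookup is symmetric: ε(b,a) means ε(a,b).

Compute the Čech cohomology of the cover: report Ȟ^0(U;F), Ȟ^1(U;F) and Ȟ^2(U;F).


Ȟ^0(U;F) ≅ Z, Ȟ^1(U;F) ≅ 0, Ȟ^2(U;F) ≅ Z/2

nonempty intersections:
  A12={q7,q9,q12} A13={q7,q21,q34} A14={q21,q25,q29} A15={q4,q16,q25} A16={q4,q12,q28} A23={q7,q22,q27} A24={q1,q8,q20} A25={q6,q20,q22} A26={q1,q12,q33} A34={q2,q21,q32} A35={q14,q19,q22,q24} A36={q10,q24,q32} A45={q20,q25,q30} A46={q1,q23,q32} A56={q4,q5,q24}
  A123={q7} A126={q12} A134={q21} A145={q25} A156={q4} A235={q22} A245={q20} A246={q1} A346={q32} A356={q24}
C dims 6,15,10; δ0: rk 5, SNF 1^5; δ1: rk 10, SNF 1^9·2
Ȟ^0: (6−5)−0=1 ⇒ Z
Ȟ^1: (15−10)−5=0 ⇒ 0
Ȟ^2: (10−0)−10=0 plus torsion [2] ⇒ Z/2


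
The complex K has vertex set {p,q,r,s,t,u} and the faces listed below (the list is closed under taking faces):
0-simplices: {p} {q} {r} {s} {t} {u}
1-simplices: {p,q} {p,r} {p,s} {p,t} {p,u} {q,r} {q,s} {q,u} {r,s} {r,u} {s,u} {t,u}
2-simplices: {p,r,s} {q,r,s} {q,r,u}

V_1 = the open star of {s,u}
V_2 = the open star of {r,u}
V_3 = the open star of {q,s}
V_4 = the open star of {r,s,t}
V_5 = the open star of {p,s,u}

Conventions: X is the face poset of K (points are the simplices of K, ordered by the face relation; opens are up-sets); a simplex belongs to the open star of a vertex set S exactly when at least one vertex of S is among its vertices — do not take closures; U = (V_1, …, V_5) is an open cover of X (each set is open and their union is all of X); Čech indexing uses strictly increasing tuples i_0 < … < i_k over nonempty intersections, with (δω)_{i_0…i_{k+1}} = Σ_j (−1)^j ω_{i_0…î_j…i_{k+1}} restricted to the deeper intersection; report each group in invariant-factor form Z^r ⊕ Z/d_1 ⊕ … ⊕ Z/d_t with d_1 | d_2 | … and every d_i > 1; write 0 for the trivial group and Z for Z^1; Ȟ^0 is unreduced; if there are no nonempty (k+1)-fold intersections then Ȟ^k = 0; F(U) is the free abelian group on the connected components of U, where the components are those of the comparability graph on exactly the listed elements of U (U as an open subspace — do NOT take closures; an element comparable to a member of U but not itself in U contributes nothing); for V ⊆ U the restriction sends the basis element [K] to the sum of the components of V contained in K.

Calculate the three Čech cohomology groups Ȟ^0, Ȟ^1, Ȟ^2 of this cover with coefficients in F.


nerve simplices:
  V1={{s},{u},{p,s},{p,u},{q,s},{q,u},{r,s},{r,u},{s,u},{t,u},{p,r,s},{q,r,s},{q,r,u}} V2={{r},{u},{p,r},{p,u},{q,r},{q,u},{r,s},{r,u},{s,u},{t,u},{p,r,s},{q,r,s},{q,r,u}} V3={{q},{s},{p,q},{p,s},{q,r},{q,s},{q,u},{r,s},{s,u},{p,r,s},{q,r,s},{q,r,u}} V4={{r},{s},{t},{p,r},{p,s},{p,t},{q,r},{q,s},{r,s},{r,u},{s,u},{t,u},{p,r,s},{q,r,s},{q,r,u}} V5={{p},{s},{u},{p,q},{p,r},{p,s},{p,t},{p,u},{q,s},{q,u},{r,s},{r,u},{s,u},{t,u},{p,r,s},{q,r,s},{q,r,u}}
  V12={{u},{p,u},{q,u},{r,s},{r,u},{s,u},{t,u},{p,r,s},{q,r,s},{q,r,u}} V13={{s},{p,s},{q,s},{q,u},{r,s},{s,u},{p,r,s},{q,r,s},{q,r,u}} V14={{s},{p,s},{q,s},{r,s},{r,u},{s,u},{t,u},{p,r,s},{q,r,s},{q,r,u}} V15={{s},{u},{p,s},{p,u},{q,s},{q,u},{r,s},{r,u},{s,u},{t,u},{p,r,s},{q,r,s},{q,r,u}} V23={{q,r},{q,u},{r,s},{s,u},{p,r,s},{q,r,s},{q,r,u}} V24={{r},{p,r},{q,r},{r,s},{r,u},{s,u},{t,u},{p,r,s},{q,r,s},{q,r,u}} V25={{u},{p,r},{p,u},{q,u},{r,s},{r,u},{s,u},{t,u},{p,r,s},{q,r,s},{q,r,u}} V34={{s},{p,s},{q,r},{q,s},{r,s},{s,u},{p,r,s},{q,r,s},{q,r,u}} V35={{s},{p,q},{p,s},{q,s},{q,u},{r,s},{s,u},{p,r,s},{q,r,s},{q,r,u}} V45={{s},{p,r},{p,s},{p,t},{q,s},{r,s},{r,u},{s,u},{t,u},{p,r,s},{q,r,s},{q,r,u}}
  V123={{q,u},{r,s},{s,u},{p,r,s},{q,r,s},{q,r,u}} V124={{r,s},{r,u},{s,u},{t,u},{p,r,s},{q,r,s},{q,r,u}} V125={{u},{p,u},{q,u},{r,s},{r,u},{s,u},{t,u},{p,r,s},{q,r,s},{q,r,u}} V134={{s},{p,s},{q,s},{r,s},{s,u},{p,r,s},{q,r,s},{q,r,u}} V135={{s},{p,s},{q,s},{q,u},{r,s},{s,u},{p,r,s},{q,r,s},{q,r,u}} V145={{s},{p,s},{q,s},{r,s},{r,u},{s,u},{t,u},{p,r,s},{q,r,s},{q,r,u}} V234={{q,r},{r,s},{s,u},{p,r,s},{q,r,s},{q,r,u}} V235={{q,u},{r,s},{s,u},{p,r,s},{q,r,s},{q,r,u}} V245={{p,r},{r,s},{r,u},{s,u},{t,u},{p,r,s},{q,r,s},{q,r,u}} V345={{s},{p,s},{q,s},{r,s},{s,u},{p,r,s},{q,r,s},{q,r,u}}
  V1234={{r,s},{s,u},{p,r,s},{q,r,s},{q,r,u}} V1235={{q,u},{r,s},{s,u},{p,r,s},{q,r,s},{q,r,u}} V1245={{r,s},{r,u},{s,u},{t,u},{p,r,s},{q,r,s},{q,r,u}} V1345={{s},{p,s},{q,s},{r,s},{s,u},{p,r,s},{q,r,s},{q,r,u}} V2345={{r,s},{s,u},{p,r,s},{q,r,s},{q,r,u}}
  V12345={{r,s},{s,u},{p,r,s},{q,r,s},{q,r,u}}
components per intersection:
  V1: {{s},{u},{p,s},{p,u},{q,s},{q,u},{r,s},{r,u},{s,u},{t,u},{p,r,s},{q,r,s},{q,r,u}}
  V2: {{r},{u},{p,r},{p,u},{q,r},{q,u},{r,s},{r,u},{s,u},{t,u},{p,r,s},{q,r,s},{q,r,u}}
  V3: {{q},{s},{p,q},{p,s},{q,r},{q,s},{q,u},{r,s},{s,u},{p,r,s},{q,r,s},{q,r,u}}
  V4: {{r},{s},{p,r},{p,s},{q,r},{q,s},{r,s},{r,u},{s,u},{p,r,s},{q,r,s},{q,r,u}} {{t},{p,t},{t,u}}
  V5: {{p},{s},{u},{p,q},{p,r},{p,s},{p,t},{p,u},{q,s},{q,u},{r,s},{r,u},{s,u},{t,u},{p,r,s},{q,r,s},{q,r,u}}
  V12: {{u},{p,u},{q,u},{r,u},{s,u},{t,u},{q,r,u}} {{r,s},{p,r,s},{q,r,s}}
  V13: {{s},{p,s},{q,s},{r,s},{s,u},{p,r,s},{q,r,s}} {{q,u},{q,r,u}}
  V14: {{s},{p,s},{q,s},{r,s},{s,u},{p,r,s},{q,r,s}} {{r,u},{q,r,u}} {{t,u}}
  V15: {{s},{u},{p,s},{p,u},{q,s},{q,u},{r,s},{r,u},{s,u},{t,u},{p,r,s},{q,r,s},{q,r,u}}
  V23: {{q,r},{q,u},{r,s},{p,r,s},{q,r,s},{q,r,u}} {{s,u}}
  V24: {{r},{p,r},{q,r},{r,s},{r,u},{p,r,s},{q,r,s},{q,r,u}} {{s,u}} {{t,u}}
  V25: {{u},{p,u},{q,u},{r,u},{s,u},{t,u},{q,r,u}} {{p,r},{r,s},{p,r,s},{q,r,s}}
  V34: {{s},{p,s},{q,r},{q,s},{r,s},{s,u},{p,r,s},{q,r,s},{q,r,u}}
  V35: {{s},{p,s},{q,s},{r,s},{s,u},{p,r,s},{q,r,s}} {{p,q}} {{q,u},{q,r,u}}
  V45: {{s},{p,r},{p,s},{q,s},{r,s},{s,u},{p,r,s},{q,r,s}} {{p,t}} {{r,u},{q,r,u}} {{t,u}}
  V123: {{q,u},{q,r,u}} {{r,s},{p,r,s},{q,r,s}} {{s,u}}
  V124: {{r,s},{p,r,s},{q,r,s}} {{r,u},{q,r,u}} {{s,u}} {{t,u}}
  V125: {{u},{p,u},{q,u},{r,u},{s,u},{t,u},{q,r,u}} {{r,s},{p,r,s},{q,r,s}}
  V134: {{s},{p,s},{q,s},{r,s},{s,u},{p,r,s},{q,r,s}} {{q,r,u}}
  V135: {{s},{p,s},{q,s},{r,s},{s,u},{p,r,s},{q,r,s}} {{q,u},{q,r,u}}
  V145: {{s},{p,s},{q,s},{r,s},{s,u},{p,r,s},{q,r,s}} {{r,u},{q,r,u}} {{t,u}}
  V234: {{q,r},{r,s},{p,r,s},{q,r,s},{q,r,u}} {{s,u}}
  V235: {{q,u},{q,r,u}} {{r,s},{p,r,s},{q,r,s}} {{s,u}}
  V245: {{p,r},{r,s},{p,r,s},{q,r,s}} {{r,u},{q,r,u}} {{s,u}} {{t,u}}
  V345: {{s},{p,s},{q,s},{r,s},{s,u},{p,r,s},{q,r,s}} {{q,r,u}}
  V1234: {{r,s},{p,r,s},{q,r,s}} {{s,u}} {{q,r,u}}
  V1235: {{q,u},{q,r,u}} {{r,s},{p,r,s},{q,r,s}} {{s,u}}
  V1245: {{r,s},{p,r,s},{q,r,s}} {{r,u},{q,r,u}} {{s,u}} {{t,u}}
  V1345: {{s},{p,s},{q,s},{r,s},{s,u},{p,r,s},{q,r,s}} {{q,r,u}}
  V2345: {{r,s},{p,r,s},{q,r,s}} {{s,u}} {{q,r,u}}
  V12345: {{r,s},{p,r,s},{q,r,s}} {{s,u}} {{q,r,u}}
C dims 6,23,27,15; δ0: rk 5, SNF 1^5; δ1: rk 15, SNF 1^15; δ2: rk 12, SNF 1^12
degree 0: 6−5−0 = 1 → Ȟ^0 ≅ Z
degree 1: 23−15−5 = 3 → Ȟ^1 ≅ Z^3
degree 2: 27−12−15 = 0 → Ȟ^2 ≅ 0

Ȟ^0 ≅ Z,  Ȟ^1 ≅ Z^3,  Ȟ^2 ≅ 0


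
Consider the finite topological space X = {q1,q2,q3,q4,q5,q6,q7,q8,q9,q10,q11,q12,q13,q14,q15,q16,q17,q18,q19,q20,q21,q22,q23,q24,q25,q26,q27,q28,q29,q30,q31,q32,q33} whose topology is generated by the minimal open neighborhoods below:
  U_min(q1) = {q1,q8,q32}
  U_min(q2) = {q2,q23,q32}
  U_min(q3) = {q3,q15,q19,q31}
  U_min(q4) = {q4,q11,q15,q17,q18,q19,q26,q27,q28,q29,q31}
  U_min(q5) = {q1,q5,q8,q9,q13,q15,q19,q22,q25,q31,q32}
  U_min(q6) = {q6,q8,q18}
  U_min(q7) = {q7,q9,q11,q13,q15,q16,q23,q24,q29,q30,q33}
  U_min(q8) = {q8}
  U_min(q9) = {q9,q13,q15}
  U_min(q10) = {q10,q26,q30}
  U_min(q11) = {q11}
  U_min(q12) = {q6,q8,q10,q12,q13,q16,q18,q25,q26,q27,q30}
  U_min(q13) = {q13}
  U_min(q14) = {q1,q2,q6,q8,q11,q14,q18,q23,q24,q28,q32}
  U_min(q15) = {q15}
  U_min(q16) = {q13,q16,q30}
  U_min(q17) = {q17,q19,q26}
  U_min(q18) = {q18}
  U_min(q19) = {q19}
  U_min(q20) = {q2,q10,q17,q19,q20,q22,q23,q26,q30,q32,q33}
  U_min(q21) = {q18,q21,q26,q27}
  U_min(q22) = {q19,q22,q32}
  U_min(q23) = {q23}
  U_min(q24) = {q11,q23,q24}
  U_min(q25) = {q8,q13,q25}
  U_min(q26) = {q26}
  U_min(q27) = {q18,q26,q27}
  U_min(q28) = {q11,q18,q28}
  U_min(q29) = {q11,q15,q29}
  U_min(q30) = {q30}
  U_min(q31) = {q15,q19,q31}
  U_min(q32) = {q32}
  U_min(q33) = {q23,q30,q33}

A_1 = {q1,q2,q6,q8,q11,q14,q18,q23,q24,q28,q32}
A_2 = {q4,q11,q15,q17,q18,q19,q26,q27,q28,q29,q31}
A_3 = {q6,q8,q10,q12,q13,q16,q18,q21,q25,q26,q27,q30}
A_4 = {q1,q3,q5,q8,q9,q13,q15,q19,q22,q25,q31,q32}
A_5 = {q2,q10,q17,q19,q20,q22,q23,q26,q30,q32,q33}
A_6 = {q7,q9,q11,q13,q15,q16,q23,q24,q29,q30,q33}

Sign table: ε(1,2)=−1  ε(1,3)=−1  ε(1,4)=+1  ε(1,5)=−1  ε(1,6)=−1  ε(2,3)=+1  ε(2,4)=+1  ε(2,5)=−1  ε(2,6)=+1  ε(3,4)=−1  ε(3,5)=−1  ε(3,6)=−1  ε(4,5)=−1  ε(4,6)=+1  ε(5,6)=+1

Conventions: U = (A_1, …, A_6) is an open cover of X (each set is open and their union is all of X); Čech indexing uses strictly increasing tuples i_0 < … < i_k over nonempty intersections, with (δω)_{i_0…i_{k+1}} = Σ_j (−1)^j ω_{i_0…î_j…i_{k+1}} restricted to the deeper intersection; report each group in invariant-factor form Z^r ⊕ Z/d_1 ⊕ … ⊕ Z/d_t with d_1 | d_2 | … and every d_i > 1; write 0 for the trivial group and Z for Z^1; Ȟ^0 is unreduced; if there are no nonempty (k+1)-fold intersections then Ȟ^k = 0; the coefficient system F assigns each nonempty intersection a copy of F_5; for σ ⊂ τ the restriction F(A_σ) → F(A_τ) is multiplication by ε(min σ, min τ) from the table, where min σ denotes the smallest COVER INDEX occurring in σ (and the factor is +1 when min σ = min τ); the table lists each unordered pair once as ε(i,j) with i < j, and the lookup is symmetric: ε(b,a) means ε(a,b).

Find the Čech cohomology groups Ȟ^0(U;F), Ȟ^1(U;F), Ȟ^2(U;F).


Ȟ^0(U;F) ≅ 0; Ȟ^1(U;F) ≅ 0; Ȟ^2(U;F) ≅ Z/5

cover nerve:
  A12={q11,q18,q28} A13={q6,q8,q18} A14={q1,q8,q32} A15={q2,q23,q32} A16={q11,q23,q24} A23={q18,q26,q27} A24={q15,q19,q31} A25={q17,q19,q26} A26={q11,q15,q29} A34={q8,q13,q25} A35={q10,q26,q30} A36={q13,q16,q30} A45={q19,q22,q32} A46={q9,q13,q15} A56={q23,q30,q33}
  A123={q18} A126={q11} A134={q8} A145={q32} A156={q23} A235={q26} A245={q19} A246={q15} A346={q13} A356={q30}
C dims 6,15,10; δ0: rk_F5 6; δ1: rk_F5 9
Ȟ^0: (6−6)−0=0 ⇒ 0
Ȟ^1: (15−9)−6=0 ⇒ 0
Ȟ^2: (10−0)−9=1 ⇒ Z/5
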